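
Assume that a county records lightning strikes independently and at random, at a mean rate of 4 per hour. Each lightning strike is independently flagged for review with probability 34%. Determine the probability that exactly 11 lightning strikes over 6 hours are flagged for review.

Thinning: the lightning strikes that are flagged for review themselves form a Poisson process with rate 0.34 × 4 = 1.36 per hour.
Over the interval, μ = 1.36 × 6 = 8.16 (6 hours).
P(N = 11) = e^(−8.16) · 8.16^11/11! ≈ 0.0765.

0.0765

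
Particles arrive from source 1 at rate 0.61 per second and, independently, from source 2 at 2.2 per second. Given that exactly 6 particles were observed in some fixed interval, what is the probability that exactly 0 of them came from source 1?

0.2303

Given the total, each event is independently from source 1 with probability p = λ_1/(λ_1+λ_2) = 0.61/2.81 ≈ 0.2171.
So K ~ Binomial(6, 0.61/2.81): P(K = 0) = C(6,0) · (0.61/2.81)^0 · (2.2/2.81)^6 ≈ 0.2303.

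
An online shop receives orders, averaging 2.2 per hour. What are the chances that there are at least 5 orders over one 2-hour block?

Over the interval, μ = 2.2 × 2 = 4.4 (a 2-hour block = 2 hours).
P(N ≥ 5) = 1 − P(N ≤ 4) = 1 − Σ_{j=0}^{4} e^(−μ) μ^j/j! ≈ 0.4488.

0.4488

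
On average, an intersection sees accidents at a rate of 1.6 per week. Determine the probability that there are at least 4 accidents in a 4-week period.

Over the interval, μ = 1.6 × 4 = 6.4 (a 4-week period = 4 weeks).
P(N ≥ 4) = 1 − P(N ≤ 3) = 1 − Σ_{j=0}^{3} e^(−μ) μ^j/j! ≈ 0.8811.

0.8811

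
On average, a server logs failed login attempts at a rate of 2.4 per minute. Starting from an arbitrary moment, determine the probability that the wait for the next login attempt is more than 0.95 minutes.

0.1023

The wait for the next event is exponential with rate λ = 2.4 per minute.
P(T > 0.95) = e^(−λt) = e^(−2.4 × 0.95) = e^(−2.28) ≈ 0.1023.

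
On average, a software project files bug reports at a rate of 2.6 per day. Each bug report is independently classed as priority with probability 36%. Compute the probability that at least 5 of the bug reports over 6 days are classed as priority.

Thinning: the bug reports that are classed as priority themselves form a Poisson process with rate 0.36 × 2.6 = 0.936 per day.
Over the interval, μ = 0.936 × 6 = 5.616 (6 days).
P(N ≥ 5) = 1 − P(N ≤ 4) ≈ 0.6603.

0.6603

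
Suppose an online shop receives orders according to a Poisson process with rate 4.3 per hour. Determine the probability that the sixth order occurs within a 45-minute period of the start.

Over the interval, μ = 4.3 × 0.75 = 3.225 (a 45-minute period = 0.75 hours).
The sixth arrival falls in the interval iff at least 6 events occur there: P(S_6 ≤ t) = P(N ≥ 6) = 1 − P(N ≤ 5) ≈ 0.1083.

0.1083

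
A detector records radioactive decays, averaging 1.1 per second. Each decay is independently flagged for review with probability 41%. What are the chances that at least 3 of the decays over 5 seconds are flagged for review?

Thinning: the decays that are flagged for review themselves form a Poisson process with rate 0.41 × 1.1 = 0.451 per second.
Over the interval, μ = 0.451 × 5 = 2.255 (5 seconds).
P(N ≥ 3) = 1 − P(N ≤ 2) ≈ 0.3920.

0.3920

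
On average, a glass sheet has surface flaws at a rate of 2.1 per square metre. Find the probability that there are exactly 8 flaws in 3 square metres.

0.1130

Over the interval, μ = 2.1 × 3 = 6.3 (3 square metres).
P(N = 8) = e^(−μ) μ^8/8! = e^(−6.3) · 6.3^8/40320 ≈ 0.1130.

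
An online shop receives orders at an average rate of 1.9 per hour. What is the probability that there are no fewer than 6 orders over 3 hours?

Over the interval, μ = 1.9 × 3 = 5.7 (3 hours).
P(N ≥ 6) = 1 − P(N ≤ 5) = 1 − Σ_{j=0}^{5} e^(−μ) μ^j/j! ≈ 0.5050.

0.5050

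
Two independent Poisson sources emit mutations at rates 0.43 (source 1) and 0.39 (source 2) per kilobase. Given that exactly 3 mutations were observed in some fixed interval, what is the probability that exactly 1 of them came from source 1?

0.3559

Given the total, each event is independently from source 1 with probability p = λ_1/(λ_1+λ_2) = 0.43/0.82 ≈ 0.5244.
So K ~ Binomial(3, 0.43/0.82): P(K = 1) = C(3,1) · (0.43/0.82)^1 · (0.39/0.82)^2 ≈ 0.3559.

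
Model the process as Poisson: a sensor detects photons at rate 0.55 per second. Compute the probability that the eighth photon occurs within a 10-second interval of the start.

Over the interval, μ = 0.55 × 10 = 5.5 (a 10-second interval = 10 seconds).
The eighth arrival falls in the interval iff at least 8 events occur there: P(S_8 ≤ t) = P(N ≥ 8) = 1 − P(N ≤ 7) ≈ 0.1905.

0.1905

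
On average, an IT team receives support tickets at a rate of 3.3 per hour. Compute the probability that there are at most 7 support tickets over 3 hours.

0.2294

Over the interval, μ = 3.3 × 3 = 9.9 (3 hours).
P(N ≤ 7) = Σ_{j=0}^{7} e^(−μ) μ^j/j! ≈ 0.2294.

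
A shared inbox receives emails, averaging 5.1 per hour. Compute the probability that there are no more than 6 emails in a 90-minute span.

Over the interval, μ = 5.1 × 1.5 = 7.65 (a 90-minute span = 1.5 hours).
P(N ≤ 6) = Σ_{j=0}^{6} e^(−μ) μ^j/j! ≈ 0.3580.

0.3580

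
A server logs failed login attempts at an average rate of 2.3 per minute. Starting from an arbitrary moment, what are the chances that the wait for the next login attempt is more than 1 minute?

0.1003

The wait for the next event is exponential with rate λ = 2.3 per minute.
P(T > 1) = e^(−λt) = e^(−2.3 × 1) = e^(−2.3) ≈ 0.1003.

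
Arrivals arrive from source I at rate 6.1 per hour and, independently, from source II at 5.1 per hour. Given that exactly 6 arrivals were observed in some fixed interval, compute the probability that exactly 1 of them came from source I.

Given the total, each event is independently from source I with probability p = λ_I/(λ_I+λ_II) = 6.1/11.2 ≈ 0.5446.
So K ~ Binomial(6, 6.1/11.2): P(K = 1) = C(6,1) · (6.1/11.2)^1 · (5.1/11.2)^5 ≈ 0.0640.

0.0640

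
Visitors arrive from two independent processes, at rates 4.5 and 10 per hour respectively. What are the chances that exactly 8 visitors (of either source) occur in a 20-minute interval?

Independent Poisson processes superpose: combined rate λ = 4.5 + 10 = 14.5 per hour.
Over the interval, μ = 14.5 × 1/3 ≈ 4.83333 (a 20-minute interval = 1/3 hours).
P(N = 8) = e^(−4.83333) · 4.83333^8/8! ≈ 0.0588.

0.0588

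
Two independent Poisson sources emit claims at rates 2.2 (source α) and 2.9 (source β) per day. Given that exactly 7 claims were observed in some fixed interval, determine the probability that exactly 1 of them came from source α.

Given the total, each event is independently from source α with probability p = λ_α/(λ_α+λ_β) = 2.2/5.1 ≈ 0.4314.
So K ~ Binomial(7, 2.2/5.1): P(K = 1) = C(7,1) · (2.2/5.1)^1 · (2.9/5.1)^6 ≈ 0.1021.

0.1021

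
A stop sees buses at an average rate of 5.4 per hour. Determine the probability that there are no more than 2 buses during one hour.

0.0948

With mean μ = 5.4 per hour,
P(N ≤ 2) = Σ_{j=0}^{2} e^(−μ) μ^j/j! ≈ 0.0948.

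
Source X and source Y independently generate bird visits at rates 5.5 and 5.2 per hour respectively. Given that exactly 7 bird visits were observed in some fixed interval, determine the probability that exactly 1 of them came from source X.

Given the total, each event is independently from source X with probability p = λ_X/(λ_X+λ_Y) = 5.5/10.7 ≈ 0.5140.
So K ~ Binomial(7, 5.5/10.7): P(K = 1) = C(7,1) · (5.5/10.7)^1 · (5.2/10.7)^6 ≈ 0.0474.

0.0474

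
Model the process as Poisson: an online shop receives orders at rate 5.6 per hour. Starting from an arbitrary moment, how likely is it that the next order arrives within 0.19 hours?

0.6549

Inter-arrival times are exponential with rate λ = 5.6 per hour.
P(T ≤ 0.19) = 1 − e^(−λt) = 1 − e^(−5.6 × 0.19) = 1 − e^(−1.064) ≈ 0.6549.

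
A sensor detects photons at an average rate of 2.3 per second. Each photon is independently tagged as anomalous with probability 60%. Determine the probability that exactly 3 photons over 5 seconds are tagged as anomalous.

0.0552

Thinning: the photons that are tagged as anomalous themselves form a Poisson process with rate 0.6 × 2.3 = 1.38 per second.
Over the interval, μ = 1.38 × 5 = 6.9 (5 seconds).
P(N = 3) = e^(−6.9) · 6.9^3/3! ≈ 0.0552.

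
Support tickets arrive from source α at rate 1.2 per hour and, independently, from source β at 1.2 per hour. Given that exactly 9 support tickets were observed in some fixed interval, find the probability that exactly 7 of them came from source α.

0.0703

Given the total, each event is independently from source α with probability p = λ_α/(λ_α+λ_β) = 1.2/2.4 = 0.5000.
So K ~ Binomial(9, 1.2/2.4): P(K = 7) = C(9,7) · (1.2/2.4)^7 · (1.2/2.4)^2 ≈ 0.0703.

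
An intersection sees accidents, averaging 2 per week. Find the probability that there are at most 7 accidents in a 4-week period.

Over the interval, μ = 2 × 4 = 8 (a 4-week period = 4 weeks).
P(N ≤ 7) = Σ_{j=0}^{7} e^(−μ) μ^j/j! ≈ 0.4530.

0.4530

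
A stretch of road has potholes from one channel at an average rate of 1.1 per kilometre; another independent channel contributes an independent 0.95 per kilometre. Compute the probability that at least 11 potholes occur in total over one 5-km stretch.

0.4482

Independent Poisson processes superpose: combined rate λ = 1.1 + 0.95 = 2.05 per kilometre.
Over the interval, μ = 2.05 × 5 = 10.25 (a 5-km stretch = 5 kilometres).
P(N ≥ 11) = 1 − P(N ≤ 10) ≈ 0.4482.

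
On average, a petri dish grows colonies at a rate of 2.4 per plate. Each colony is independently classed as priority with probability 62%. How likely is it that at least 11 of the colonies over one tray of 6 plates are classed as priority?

0.2855

Thinning: the colonies that are classed as priority themselves form a Poisson process with rate 0.62 × 2.4 = 1.488 per plate.
Over the interval, μ = 1.488 × 6 = 8.928 (a tray of 6 plates = 6 plates).
P(N ≥ 11) = 1 − P(N ≤ 10) ≈ 0.2855.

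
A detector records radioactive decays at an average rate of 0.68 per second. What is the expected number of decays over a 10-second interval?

E[N] = λt = 0.68 × 10 = 6.8 (a 10-second interval = 10 seconds).

6.8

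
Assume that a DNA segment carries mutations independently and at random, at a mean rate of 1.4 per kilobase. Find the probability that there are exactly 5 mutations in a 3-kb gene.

Over the interval, μ = 1.4 × 3 = 4.2 (a 3-kb gene = 3 kilobases).
P(N = 5) = e^(−μ) μ^5/5! = e^(−4.2) · 4.2^5/120 ≈ 0.1633.

0.1633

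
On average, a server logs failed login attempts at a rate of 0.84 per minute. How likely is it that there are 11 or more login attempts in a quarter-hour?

0.7124

Over the interval, μ = 0.84 × 15 = 12.6 (a quarter-hour = 15 minutes).
P(N ≥ 11) = 1 − P(N ≤ 10) = 1 − Σ_{j=0}^{10} e^(−μ) μ^j/j! ≈ 0.7124.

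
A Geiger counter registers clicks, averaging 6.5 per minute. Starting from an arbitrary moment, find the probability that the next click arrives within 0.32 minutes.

0.8751

Inter-arrival times are exponential with rate λ = 6.5 per minute.
P(T ≤ 0.32) = 1 − e^(−λt) = 1 − e^(−6.5 × 0.32) = 1 − e^(−2.08) ≈ 0.8751.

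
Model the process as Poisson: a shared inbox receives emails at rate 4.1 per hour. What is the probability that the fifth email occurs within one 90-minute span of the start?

Over the interval, μ = 4.1 × 1.5 = 6.15 (a 90-minute span = 1.5 hours).
The fifth arrival falls in the interval iff at least 5 events occur there: P(S_5 ≤ t) = P(N ≥ 5) = 1 − P(N ≤ 4) ≈ 0.7345.

0.7345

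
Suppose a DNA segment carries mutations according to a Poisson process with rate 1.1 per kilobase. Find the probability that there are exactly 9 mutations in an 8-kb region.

Over the interval, μ = 1.1 × 8 = 8.8 (an 8-kb region = 8 kilobases).
P(N = 9) = e^(−μ) μ^9/9! = e^(−8.8) · 8.8^9/362880 ≈ 0.1315.

0.1315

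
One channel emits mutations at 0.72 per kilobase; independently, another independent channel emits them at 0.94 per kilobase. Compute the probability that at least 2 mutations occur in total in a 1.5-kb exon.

Independent Poisson processes superpose: combined rate λ = 0.72 + 0.94 = 1.66 per kilobase.
Over the interval, μ = 1.66 × 1.5 = 2.49 (a 1.5-kb exon = 1.5 kilobases).
P(N ≥ 2) = 1 − P(N ≤ 1) ≈ 0.7106.

0.7106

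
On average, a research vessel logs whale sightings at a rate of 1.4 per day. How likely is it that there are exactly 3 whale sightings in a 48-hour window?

Over the interval, μ = 1.4 × 2 = 2.8 (a 48-hour window = 2 days).
P(N = 3) = e^(−μ) μ^3/3! = e^(−2.8) · 2.8^3/6 ≈ 0.2225.

0.2225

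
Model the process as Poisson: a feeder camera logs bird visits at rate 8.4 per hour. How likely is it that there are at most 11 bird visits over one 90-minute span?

0.3950

Over the interval, μ = 8.4 × 1.5 = 12.6 (a 90-minute span = 1.5 hours).
P(N ≤ 11) = Σ_{j=0}^{11} e^(−μ) μ^j/j! ≈ 0.3950.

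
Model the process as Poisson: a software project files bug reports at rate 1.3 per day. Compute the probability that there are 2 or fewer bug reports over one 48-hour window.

0.5184

Over the interval, μ = 1.3 × 2 = 2.6 (a 48-hour window = 2 days).
P(N ≤ 2) = Σ_{j=0}^{2} e^(−μ) μ^j/j! ≈ 0.5184.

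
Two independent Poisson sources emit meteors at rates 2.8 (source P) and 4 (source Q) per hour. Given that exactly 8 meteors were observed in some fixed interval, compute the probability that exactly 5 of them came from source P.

0.1349

Given the total, each event is independently from source P with probability p = λ_P/(λ_P+λ_Q) = 2.8/6.8 ≈ 0.4118.
So K ~ Binomial(8, 2.8/6.8): P(K = 5) = C(8,5) · (2.8/6.8)^5 · (4/6.8)^3 ≈ 0.1349.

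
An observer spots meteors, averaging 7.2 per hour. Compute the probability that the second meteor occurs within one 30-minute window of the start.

Over the interval, μ = 7.2 × 0.5 = 3.6 (a 30-minute window = 0.5 hours).
The second arrival falls in the interval iff at least 2 events occur there: P(S_2 ≤ t) = P(N ≥ 2) = 1 − P(N ≤ 1) ≈ 0.8743.

0.8743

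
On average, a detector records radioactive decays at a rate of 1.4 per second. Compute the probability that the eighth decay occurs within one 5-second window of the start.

Over the interval, μ = 1.4 × 5 = 7 (a 5-second window = 5 seconds).
The eighth arrival falls in the interval iff at least 8 events occur there: P(S_8 ≤ t) = P(N ≥ 8) = 1 − P(N ≤ 7) ≈ 0.4013.

0.4013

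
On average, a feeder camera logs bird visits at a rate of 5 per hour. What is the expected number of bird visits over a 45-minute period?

3.75

E[N] = λt = 5 × 0.75 = 3.75 (a 45-minute period = 0.75 hours).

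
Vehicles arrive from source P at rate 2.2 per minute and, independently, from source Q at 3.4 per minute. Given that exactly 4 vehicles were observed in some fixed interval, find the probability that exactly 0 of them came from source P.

Given the total, each event is independently from source P with probability p = λ_P/(λ_P+λ_Q) = 2.2/5.6 ≈ 0.3929.
So K ~ Binomial(4, 2.2/5.6): P(K = 0) = C(4,0) · (2.2/5.6)^0 · (3.4/5.6)^4 ≈ 0.1359.

0.1359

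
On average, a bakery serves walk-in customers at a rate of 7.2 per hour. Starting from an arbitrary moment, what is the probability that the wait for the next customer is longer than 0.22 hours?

0.2052

The wait for the next event is exponential with rate λ = 7.2 per hour.
P(T > 0.22) = e^(−λt) = e^(−7.2 × 0.22) = e^(−1.584) ≈ 0.2052.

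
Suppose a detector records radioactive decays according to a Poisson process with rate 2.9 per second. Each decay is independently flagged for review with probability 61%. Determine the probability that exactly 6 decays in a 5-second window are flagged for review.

0.0958

Thinning: the decays that are flagged for review themselves form a Poisson process with rate 0.61 × 2.9 = 1.769 per second.
Over the interval, μ = 1.769 × 5 = 8.845 (a 5-second window = 5 seconds).
P(N = 6) = e^(−8.845) · 8.845^6/6! ≈ 0.0958.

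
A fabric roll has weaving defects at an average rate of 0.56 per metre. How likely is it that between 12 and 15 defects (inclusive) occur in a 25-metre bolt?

Over the interval, μ = 0.56 × 25 = 14 (a 25-metre bolt = 25 metres).
P(12 ≤ N ≤ 15) = Σ_{j=12}^{15} e^(−14) · 14^j/j! ≈ 0.4093.

0.4093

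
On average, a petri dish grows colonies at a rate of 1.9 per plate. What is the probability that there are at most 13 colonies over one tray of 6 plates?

0.7430

Over the interval, μ = 1.9 × 6 = 11.4 (a tray of 6 plates = 6 plates).
P(N ≤ 13) = Σ_{j=0}^{13} e^(−μ) μ^j/j! ≈ 0.7430.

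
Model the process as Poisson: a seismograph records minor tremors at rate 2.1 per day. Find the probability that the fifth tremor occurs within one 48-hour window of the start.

0.4102

Over the interval, μ = 2.1 × 2 = 4.2 (a 48-hour window = 2 days).
The fifth arrival falls in the interval iff at least 5 events occur there: P(S_5 ≤ t) = P(N ≥ 5) = 1 − P(N ≤ 4) ≈ 0.4102.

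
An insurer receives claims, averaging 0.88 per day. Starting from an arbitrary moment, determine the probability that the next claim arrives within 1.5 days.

0.7329

Inter-arrival times are exponential with rate λ = 0.88 per day.
P(T ≤ 1.5) = 1 − e^(−λt) = 1 − e^(−0.88 × 1.5) = 1 − e^(−1.32) ≈ 0.7329.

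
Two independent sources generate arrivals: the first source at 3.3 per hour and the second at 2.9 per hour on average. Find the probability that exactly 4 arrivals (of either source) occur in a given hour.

0.1249

Independent Poisson processes superpose: combined rate λ = 3.3 + 2.9 = 6.2 per hour.
So μ = 6.2.
P(N = 4) = e^(−6.2) · 6.2^4/4! ≈ 0.1249.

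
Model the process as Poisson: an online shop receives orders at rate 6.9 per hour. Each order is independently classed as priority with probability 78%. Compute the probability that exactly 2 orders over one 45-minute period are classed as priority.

Thinning: the orders that are classed as priority themselves form a Poisson process with rate 0.78 × 6.9 = 5.382 per hour.
Over the interval, μ = 5.382 × 0.75 = 4.0365 (a 45-minute period = 0.75 hours).
P(N = 2) = e^(−4.0365) · 4.0365^2/2! ≈ 0.1439.

0.1439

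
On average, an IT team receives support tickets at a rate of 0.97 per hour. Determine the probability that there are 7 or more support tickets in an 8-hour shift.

0.6564

Over the interval, μ = 0.97 × 8 = 7.76 (an 8-hour shift = 8 hours).
P(N ≥ 7) = 1 − P(N ≤ 6) = 1 − Σ_{j=0}^{6} e^(−μ) μ^j/j! ≈ 0.6564.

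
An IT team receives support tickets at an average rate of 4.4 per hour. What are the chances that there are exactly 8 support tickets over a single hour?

With mean μ = 4.4 per hour,
P(N = 8) = e^(−μ) μ^8/8! = e^(−4.4) · 4.4^8/40320 ≈ 0.0428.

0.0428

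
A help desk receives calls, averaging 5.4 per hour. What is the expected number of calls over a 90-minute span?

E[N] = λt = 5.4 × 1.5 = 8.1 (a 90-minute span = 1.5 hours).

8.1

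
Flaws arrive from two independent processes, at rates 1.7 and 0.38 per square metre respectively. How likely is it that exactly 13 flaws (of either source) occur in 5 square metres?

0.0814

Independent Poisson processes superpose: combined rate λ = 1.7 + 0.38 = 2.08 per square metre.
Over the interval, μ = 2.08 × 5 = 10.4 (5 square metres).
P(N = 13) = e^(−10.4) · 10.4^13/13! ≈ 0.0814.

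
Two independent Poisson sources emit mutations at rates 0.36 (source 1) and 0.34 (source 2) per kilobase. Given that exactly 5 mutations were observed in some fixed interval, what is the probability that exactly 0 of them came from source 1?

0.0270

Given the total, each event is independently from source 1 with probability p = λ_1/(λ_1+λ_2) = 0.36/0.7 ≈ 0.5143.
So K ~ Binomial(5, 0.36/0.7): P(K = 0) = C(5,0) · (0.36/0.7)^0 · (0.34/0.7)^5 ≈ 0.0270.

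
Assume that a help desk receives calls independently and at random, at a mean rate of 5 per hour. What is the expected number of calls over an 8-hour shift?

40

E[N] = λt = 5 × 8 = 40 (an 8-hour shift = 8 hours).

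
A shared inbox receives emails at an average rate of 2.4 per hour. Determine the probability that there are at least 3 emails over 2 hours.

0.8575

Over the interval, μ = 2.4 × 2 = 4.8 (2 hours).
P(N ≥ 3) = 1 − P(N ≤ 2) = 1 − Σ_{j=0}^{2} e^(−μ) μ^j/j! ≈ 0.8575.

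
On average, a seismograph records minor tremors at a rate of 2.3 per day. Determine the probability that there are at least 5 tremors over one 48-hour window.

0.4868

Over the interval, μ = 2.3 × 2 = 4.6 (a 48-hour window = 2 days).
P(N ≥ 5) = 1 − P(N ≤ 4) = 1 − Σ_{j=0}^{4} e^(−μ) μ^j/j! ≈ 0.4868.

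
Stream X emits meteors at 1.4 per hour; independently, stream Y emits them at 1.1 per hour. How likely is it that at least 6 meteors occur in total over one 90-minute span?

0.1771

Independent Poisson processes superpose: combined rate λ = 1.4 + 1.1 = 2.5 per hour.
Over the interval, μ = 2.5 × 1.5 = 3.75 (a 90-minute span = 1.5 hours).
P(N ≥ 6) = 1 − P(N ≤ 5) ≈ 0.1771.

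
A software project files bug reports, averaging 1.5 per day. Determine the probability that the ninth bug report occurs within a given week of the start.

Over the interval, μ = 1.5 × 7 = 10.5 (a week = 7 days).
The ninth arrival falls in the interval iff at least 9 events occur there: P(S_9 ≤ t) = P(N ≥ 9) = 1 − P(N ≤ 8) ≈ 0.7206.

0.7206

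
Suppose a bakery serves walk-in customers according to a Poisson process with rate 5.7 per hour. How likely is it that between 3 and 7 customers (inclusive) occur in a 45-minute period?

Over the interval, μ = 5.7 × 0.75 = 4.275 (a 45-minute period = 0.75 hours).
P(3 ≤ N ≤ 7) = Σ_{j=3}^{7} e^(−4.275) · 4.275^j/j! ≈ 0.7303.

0.7303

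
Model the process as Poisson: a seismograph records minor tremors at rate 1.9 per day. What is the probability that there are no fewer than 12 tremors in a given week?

0.6766

Over the interval, μ = 1.9 × 7 = 13.3 (a week = 7 days).
P(N ≥ 12) = 1 − P(N ≤ 11) = 1 − Σ_{j=0}^{11} e^(−μ) μ^j/j! ≈ 0.6766.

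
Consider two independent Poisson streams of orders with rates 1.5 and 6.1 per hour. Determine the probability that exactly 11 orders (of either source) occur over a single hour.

Independent Poisson processes superpose: combined rate λ = 1.5 + 6.1 = 7.6 per hour.
So μ = 7.6.
P(N = 11) = e^(−7.6) · 7.6^11/11! ≈ 0.0613.

0.0613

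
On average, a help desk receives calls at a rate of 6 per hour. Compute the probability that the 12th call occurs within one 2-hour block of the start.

0.5384

Over the interval, μ = 6 × 2 = 12 (a 2-hour block = 2 hours).
The 12th arrival falls in the interval iff at least 12 events occur there: P(S_12 ≤ t) = P(N ≥ 12) = 1 − P(N ≤ 11) ≈ 0.5384.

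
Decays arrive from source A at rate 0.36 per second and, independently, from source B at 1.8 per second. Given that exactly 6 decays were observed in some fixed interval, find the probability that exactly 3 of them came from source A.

Given the total, each event is independently from source A with probability p = λ_A/(λ_A+λ_B) = 0.36/2.16 ≈ 0.1667.
So K ~ Binomial(6, 0.36/2.16): P(K = 3) = C(6,3) · (0.36/2.16)^3 · (1.8/2.16)^3 ≈ 0.0536.

0.0536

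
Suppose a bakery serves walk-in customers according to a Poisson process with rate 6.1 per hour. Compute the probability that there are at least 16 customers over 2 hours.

Over the interval, μ = 6.1 × 2 = 12.2 (2 hours).
P(N ≥ 16) = 1 − P(N ≤ 15) = 1 − Σ_{j=0}^{15} e^(−μ) μ^j/j! ≈ 0.1704.

0.1704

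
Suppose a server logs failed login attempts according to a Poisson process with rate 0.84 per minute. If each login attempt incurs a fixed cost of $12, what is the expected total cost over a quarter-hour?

E[N] = 0.84 × 15 = 12.6 (a quarter-hour = 15 minutes); E[cost] = 12.6 × $12 = $151.2.

$151.2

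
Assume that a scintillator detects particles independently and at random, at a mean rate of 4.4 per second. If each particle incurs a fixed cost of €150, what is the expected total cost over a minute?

€39600

E[N] = 4.4 × 60 = 264 (a minute = 60 seconds); E[cost] = 264 × €150 = €39600.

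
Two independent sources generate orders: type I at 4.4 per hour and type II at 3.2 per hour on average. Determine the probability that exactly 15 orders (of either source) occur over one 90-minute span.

Independent Poisson processes superpose: combined rate λ = 4.4 + 3.2 = 7.6 per hour.
Over the interval, μ = 7.6 × 1.5 = 11.4 (a 90-minute span = 1.5 hours).
P(N = 15) = e^(−11.4) · 11.4^15/15! ≈ 0.0611.

0.0611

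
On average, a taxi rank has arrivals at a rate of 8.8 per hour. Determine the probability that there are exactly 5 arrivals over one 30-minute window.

0.1687

Over the interval, μ = 8.8 × 0.5 = 4.4 (a 30-minute window = 0.5 hours).
P(N = 5) = e^(−μ) μ^5/5! = e^(−4.4) · 4.4^5/120 ≈ 0.1687.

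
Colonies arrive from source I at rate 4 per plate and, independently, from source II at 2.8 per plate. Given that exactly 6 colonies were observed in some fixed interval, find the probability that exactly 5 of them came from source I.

Given the total, each event is independently from source I with probability p = λ_I/(λ_I+λ_II) = 4/6.8 ≈ 0.5882.
So K ~ Binomial(6, 4/6.8): P(K = 5) = C(6,5) · (4/6.8)^5 · (2.8/6.8)^1 ≈ 0.1740.

0.1740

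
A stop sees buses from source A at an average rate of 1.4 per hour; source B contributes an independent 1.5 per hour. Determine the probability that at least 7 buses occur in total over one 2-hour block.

0.3616

Independent Poisson processes superpose: combined rate λ = 1.4 + 1.5 = 2.9 per hour.
Over the interval, μ = 2.9 × 2 = 5.8 (a 2-hour block = 2 hours).
P(N ≥ 7) = 1 − P(N ≤ 6) ≈ 0.3616.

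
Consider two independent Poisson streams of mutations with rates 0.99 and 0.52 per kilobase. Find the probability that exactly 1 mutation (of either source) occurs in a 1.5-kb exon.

0.2352

Independent Poisson processes superpose: combined rate λ = 0.99 + 0.52 = 1.51 per kilobase.
Over the interval, μ = 1.51 × 1.5 = 2.265 (a 1.5-kb exon = 1.5 kilobases).
P(N = 1) = e^(−2.265) · 2.265^1/1! ≈ 0.2352.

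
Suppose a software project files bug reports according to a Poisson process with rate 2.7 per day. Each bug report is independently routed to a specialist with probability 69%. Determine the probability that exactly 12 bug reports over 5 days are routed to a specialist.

0.0802

Thinning: the bug reports that are routed to a specialist themselves form a Poisson process with rate 0.69 × 2.7 = 1.863 per day.
Over the interval, μ = 1.863 × 5 = 9.315 (5 days).
P(N = 12) = e^(−9.315) · 9.315^12/12! ≈ 0.0802.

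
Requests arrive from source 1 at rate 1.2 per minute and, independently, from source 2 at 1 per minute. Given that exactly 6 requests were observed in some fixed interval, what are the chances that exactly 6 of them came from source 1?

Given the total, each event is independently from source 1 with probability p = λ_1/(λ_1+λ_2) = 1.2/2.2 ≈ 0.5455.
So K ~ Binomial(6, 1.2/2.2): P(K = 6) = C(6,6) · (1.2/2.2)^6 · (1/2.2)^0 ≈ 0.0263.

0.0263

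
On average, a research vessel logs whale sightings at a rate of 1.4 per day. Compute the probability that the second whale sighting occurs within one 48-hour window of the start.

0.7689

Over the interval, μ = 1.4 × 2 = 2.8 (a 48-hour window = 2 days).
The second arrival falls in the interval iff at least 2 events occur there: P(S_2 ≤ t) = P(N ≥ 2) = 1 − P(N ≤ 1) ≈ 0.7689.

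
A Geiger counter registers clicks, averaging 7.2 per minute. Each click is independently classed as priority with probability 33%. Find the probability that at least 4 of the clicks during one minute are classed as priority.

0.2163

Thinning: the clicks that are classed as priority themselves form a Poisson process with rate 0.33 × 7.2 = 2.376 per minute.
So μ = 2.376.
P(N ≥ 4) = 1 − P(N ≤ 3) ≈ 0.2163.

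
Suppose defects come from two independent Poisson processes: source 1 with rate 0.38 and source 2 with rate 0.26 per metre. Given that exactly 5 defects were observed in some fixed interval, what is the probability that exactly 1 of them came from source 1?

Given the total, each event is independently from source 1 with probability p = λ_1/(λ_1+λ_2) = 0.38/0.64 ≈ 0.5938.
So K ~ Binomial(5, 0.38/0.64): P(K = 1) = C(5,1) · (0.38/0.64)^1 · (0.26/0.64)^4 ≈ 0.0809.

0.0809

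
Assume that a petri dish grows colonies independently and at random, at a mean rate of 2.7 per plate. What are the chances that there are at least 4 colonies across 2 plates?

0.7867

Over the interval, μ = 2.7 × 2 = 5.4 (2 plates).
P(N ≥ 4) = 1 − P(N ≤ 3) = 1 − Σ_{j=0}^{3} e^(−μ) μ^j/j! ≈ 0.7867.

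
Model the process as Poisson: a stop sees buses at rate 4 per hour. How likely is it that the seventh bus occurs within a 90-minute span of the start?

Over the interval, μ = 4 × 1.5 = 6 (a 90-minute span = 1.5 hours).
The seventh arrival falls in the interval iff at least 7 events occur there: P(S_7 ≤ t) = P(N ≥ 7) = 1 − P(N ≤ 6) ≈ 0.3937.

0.3937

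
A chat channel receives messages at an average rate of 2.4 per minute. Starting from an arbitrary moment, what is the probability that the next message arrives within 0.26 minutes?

Inter-arrival times are exponential with rate λ = 2.4 per minute.
P(T ≤ 0.26) = 1 − e^(−λt) = 1 − e^(−2.4 × 0.26) = 1 − e^(−0.624) ≈ 0.4642.

0.4642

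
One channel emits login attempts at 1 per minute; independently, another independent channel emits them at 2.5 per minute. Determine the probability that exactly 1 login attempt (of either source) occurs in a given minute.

Independent Poisson processes superpose: combined rate λ = 1 + 2.5 = 3.5 per minute.
So μ = 3.5.
P(N = 1) = e^(−3.5) · 3.5^1/1! ≈ 0.1057.

0.1057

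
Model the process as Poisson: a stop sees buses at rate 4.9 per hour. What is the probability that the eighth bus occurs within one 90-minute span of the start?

0.4533

Over the interval, μ = 4.9 × 1.5 = 7.35 (a 90-minute span = 1.5 hours).
The eighth arrival falls in the interval iff at least 8 events occur there: P(S_8 ≤ t) = P(N ≥ 8) = 1 − P(N ≤ 7) ≈ 0.4533.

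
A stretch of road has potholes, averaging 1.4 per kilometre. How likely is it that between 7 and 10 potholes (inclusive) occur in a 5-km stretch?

Over the interval, μ = 1.4 × 5 = 7 (a 5-km stretch = 5 kilometres).
P(7 ≤ N ≤ 10) = Σ_{j=7}^{10} e^(−7) · 7^j/j! ≈ 0.4518.

0.4518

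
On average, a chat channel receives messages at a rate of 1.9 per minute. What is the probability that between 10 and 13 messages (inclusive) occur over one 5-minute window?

Over the interval, μ = 1.9 × 5 = 9.5 (a 5-minute window = 5 minutes).
P(10 ≤ N ≤ 13) = Σ_{j=10}^{13} e^(−9.5) · 9.5^j/j! ≈ 0.3763.

0.3763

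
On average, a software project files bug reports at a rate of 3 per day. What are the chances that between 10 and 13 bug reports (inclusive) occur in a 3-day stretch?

Over the interval, μ = 3 × 3 = 9 (a 3-day stretch = 3 days).
P(10 ≤ N ≤ 13) = Σ_{j=10}^{13} e^(−9) · 9^j/j! ≈ 0.3387.

0.3387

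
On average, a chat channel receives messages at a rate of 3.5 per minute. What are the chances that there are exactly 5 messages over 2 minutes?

0.1277

Over the interval, μ = 3.5 × 2 = 7 (2 minutes).
P(N = 5) = e^(−μ) μ^5/5! = e^(−7) · 7^5/120 ≈ 0.1277.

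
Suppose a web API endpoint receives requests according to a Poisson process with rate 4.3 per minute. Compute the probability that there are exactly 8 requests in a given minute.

With mean μ = 4.3 per minute,
P(N = 8) = e^(−μ) μ^8/8! = e^(−4.3) · 4.3^8/40320 ≈ 0.0393.

0.0393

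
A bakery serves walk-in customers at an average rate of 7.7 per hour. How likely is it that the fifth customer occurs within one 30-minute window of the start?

Over the interval, μ = 7.7 × 0.5 = 3.85 (a 30-minute window = 0.5 hours).
The fifth arrival falls in the interval iff at least 5 events occur there: P(S_5 ≤ t) = P(N ≥ 5) = 1 − P(N ≤ 4) ≈ 0.3419.

0.3419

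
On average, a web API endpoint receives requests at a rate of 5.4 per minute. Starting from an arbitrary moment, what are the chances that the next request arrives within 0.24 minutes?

Inter-arrival times are exponential with rate λ = 5.4 per minute.
P(T ≤ 0.24) = 1 − e^(−λt) = 1 − e^(−5.4 × 0.24) = 1 − e^(−1.296) ≈ 0.7264.

0.7264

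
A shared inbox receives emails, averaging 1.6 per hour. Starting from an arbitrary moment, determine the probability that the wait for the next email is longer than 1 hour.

The wait for the next event is exponential with rate λ = 1.6 per hour.
P(T > 1) = e^(−λt) = e^(−1.6 × 1) = e^(−1.6) ≈ 0.2019.

0.2019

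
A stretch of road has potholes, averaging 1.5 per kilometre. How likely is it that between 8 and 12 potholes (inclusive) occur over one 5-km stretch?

0.4327

Over the interval, μ = 1.5 × 5 = 7.5 (a 5-km stretch = 5 kilometres).
P(8 ≤ N ≤ 12) = Σ_{j=8}^{12} e^(−7.5) · 7.5^j/j! ≈ 0.4327.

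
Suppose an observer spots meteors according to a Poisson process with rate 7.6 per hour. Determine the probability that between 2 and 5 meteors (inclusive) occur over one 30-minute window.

Over the interval, μ = 7.6 × 0.5 = 3.8 (a 30-minute window = 0.5 hours).
P(2 ≤ N ≤ 5) = Σ_{j=2}^{5} e^(−3.8) · 3.8^j/j! ≈ 0.7082.

0.7082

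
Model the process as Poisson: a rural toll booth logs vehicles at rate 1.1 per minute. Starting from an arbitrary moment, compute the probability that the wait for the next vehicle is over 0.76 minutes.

0.4334

The wait for the next event is exponential with rate λ = 1.1 per minute.
P(T > 0.76) = e^(−λt) = e^(−1.1 × 0.76) = e^(−0.836) ≈ 0.4334.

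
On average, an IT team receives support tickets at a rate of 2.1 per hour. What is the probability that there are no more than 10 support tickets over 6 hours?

0.2876

Over the interval, μ = 2.1 × 6 = 12.6 (6 hours).
P(N ≤ 10) = Σ_{j=0}^{10} e^(−μ) μ^j/j! ≈ 0.2876.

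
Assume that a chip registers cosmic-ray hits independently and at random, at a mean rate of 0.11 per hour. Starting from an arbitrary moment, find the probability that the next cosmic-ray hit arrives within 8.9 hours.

Inter-arrival times are exponential with rate λ = 0.11 per hour.
P(T ≤ 8.9) = 1 − e^(−λt) = 1 − e^(−0.11 × 8.9) = 1 − e^(−0.979) ≈ 0.6243.

0.6243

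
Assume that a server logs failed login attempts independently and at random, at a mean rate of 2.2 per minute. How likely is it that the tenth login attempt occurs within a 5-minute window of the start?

Over the interval, μ = 2.2 × 5 = 11 (a 5-minute window = 5 minutes).
The tenth arrival falls in the interval iff at least 10 events occur there: P(S_10 ≤ t) = P(N ≥ 10) = 1 − P(N ≤ 9) ≈ 0.6595.

0.6595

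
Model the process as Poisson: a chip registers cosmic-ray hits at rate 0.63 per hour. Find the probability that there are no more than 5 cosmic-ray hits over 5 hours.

Over the interval, μ = 0.63 × 5 = 3.15 (5 hours).
P(N ≤ 5) = Σ_{j=0}^{5} e^(−μ) μ^j/j! ≈ 0.9002.

0.9002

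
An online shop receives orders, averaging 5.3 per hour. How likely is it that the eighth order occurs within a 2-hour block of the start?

Over the interval, μ = 5.3 × 2 = 10.6 (a 2-hour block = 2 hours).
The eighth arrival falls in the interval iff at least 8 events occur there: P(S_8 ≤ t) = P(N ≥ 8) = 1 − P(N ≤ 7) ≈ 0.8290.

0.8290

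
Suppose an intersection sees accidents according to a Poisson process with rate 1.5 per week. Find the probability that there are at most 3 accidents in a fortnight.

0.6472

Over the interval, μ = 1.5 × 2 = 3 (a fortnight = 2 weeks).
P(N ≤ 3) = Σ_{j=0}^{3} e^(−μ) μ^j/j! ≈ 0.6472.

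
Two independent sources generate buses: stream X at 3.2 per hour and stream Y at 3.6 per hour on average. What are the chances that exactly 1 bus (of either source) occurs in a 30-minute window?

Independent Poisson processes superpose: combined rate λ = 3.2 + 3.6 = 6.8 per hour.
Over the interval, μ = 6.8 × 0.5 = 3.4 (a 30-minute window = 0.5 hours).
P(N = 1) = e^(−3.4) · 3.4^1/1! ≈ 0.1135.

0.1135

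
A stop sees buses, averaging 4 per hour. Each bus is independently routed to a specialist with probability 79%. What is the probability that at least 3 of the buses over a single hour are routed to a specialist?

Thinning: the buses that are routed to a specialist themselves form a Poisson process with rate 0.79 × 4 = 3.16 per hour.
So μ = 3.16.
P(N ≥ 3) = 1 − P(N ≤ 2) ≈ 0.6117.

0.6117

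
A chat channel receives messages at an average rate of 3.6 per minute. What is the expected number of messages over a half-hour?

E[N] = λt = 3.6 × 30 = 108 (a half-hour = 30 minutes).

108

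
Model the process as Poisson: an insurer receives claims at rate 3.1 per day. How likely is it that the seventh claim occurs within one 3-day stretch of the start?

0.8192

Over the interval, μ = 3.1 × 3 = 9.3 (a 3-day stretch = 3 days).
The seventh arrival falls in the interval iff at least 7 events occur there: P(S_7 ≤ t) = P(N ≥ 7) = 1 − P(N ≤ 6) ≈ 0.8192.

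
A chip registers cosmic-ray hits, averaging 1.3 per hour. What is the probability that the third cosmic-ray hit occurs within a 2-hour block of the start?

Over the interval, μ = 1.3 × 2 = 2.6 (a 2-hour block = 2 hours).
The third arrival falls in the interval iff at least 3 events occur there: P(S_3 ≤ t) = P(N ≥ 3) = 1 − P(N ≤ 2) ≈ 0.4816.

0.4816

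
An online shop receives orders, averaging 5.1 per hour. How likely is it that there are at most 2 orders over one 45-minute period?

0.2649

Over the interval, μ = 5.1 × 0.75 = 3.825 (a 45-minute period = 0.75 hours).
P(N ≤ 2) = Σ_{j=0}^{2} e^(−μ) μ^j/j! ≈ 0.2649.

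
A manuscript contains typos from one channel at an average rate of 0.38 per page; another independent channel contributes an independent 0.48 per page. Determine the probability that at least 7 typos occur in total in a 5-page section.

Independent Poisson processes superpose: combined rate λ = 0.38 + 0.48 = 0.86 per page.
Over the interval, μ = 0.86 × 5 = 4.3 (a 5-page section = 5 pages).
P(N ≥ 7) = 1 − P(N ≤ 6) ≈ 0.1442.

0.1442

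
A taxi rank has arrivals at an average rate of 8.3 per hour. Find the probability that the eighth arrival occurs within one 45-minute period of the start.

0.2875

Over the interval, μ = 8.3 × 0.75 = 6.225 (a 45-minute period = 0.75 hours).
The eighth arrival falls in the interval iff at least 8 events occur there: P(S_8 ≤ t) = P(N ≥ 8) = 1 − P(N ≤ 7) ≈ 0.2875.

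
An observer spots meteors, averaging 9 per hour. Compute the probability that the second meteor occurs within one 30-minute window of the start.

0.9389

Over the interval, μ = 9 × 0.5 = 4.5 (a 30-minute window = 0.5 hours).
The second arrival falls in the interval iff at least 2 events occur there: P(S_2 ≤ t) = P(N ≥ 2) = 1 − P(N ≤ 1) ≈ 0.9389.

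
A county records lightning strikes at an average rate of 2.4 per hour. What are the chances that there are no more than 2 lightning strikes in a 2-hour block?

0.1425

Over the interval, μ = 2.4 × 2 = 4.8 (a 2-hour block = 2 hours).
P(N ≤ 2) = Σ_{j=0}^{2} e^(−μ) μ^j/j! ≈ 0.1425.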